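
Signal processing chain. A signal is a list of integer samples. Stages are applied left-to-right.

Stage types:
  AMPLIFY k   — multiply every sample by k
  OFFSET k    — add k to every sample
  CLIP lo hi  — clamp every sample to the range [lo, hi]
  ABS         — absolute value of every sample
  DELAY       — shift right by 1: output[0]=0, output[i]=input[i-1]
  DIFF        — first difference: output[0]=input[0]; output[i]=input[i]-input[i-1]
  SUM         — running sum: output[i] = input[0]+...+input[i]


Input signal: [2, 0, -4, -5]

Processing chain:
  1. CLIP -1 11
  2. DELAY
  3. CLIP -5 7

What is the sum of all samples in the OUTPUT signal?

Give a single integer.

Input: [2, 0, -4, -5]
Stage 1 (CLIP -1 11): clip(2,-1,11)=2, clip(0,-1,11)=0, clip(-4,-1,11)=-1, clip(-5,-1,11)=-1 -> [2, 0, -1, -1]
Stage 2 (DELAY): [0, 2, 0, -1] = [0, 2, 0, -1] -> [0, 2, 0, -1]
Stage 3 (CLIP -5 7): clip(0,-5,7)=0, clip(2,-5,7)=2, clip(0,-5,7)=0, clip(-1,-5,7)=-1 -> [0, 2, 0, -1]
Output sum: 1

Answer: 1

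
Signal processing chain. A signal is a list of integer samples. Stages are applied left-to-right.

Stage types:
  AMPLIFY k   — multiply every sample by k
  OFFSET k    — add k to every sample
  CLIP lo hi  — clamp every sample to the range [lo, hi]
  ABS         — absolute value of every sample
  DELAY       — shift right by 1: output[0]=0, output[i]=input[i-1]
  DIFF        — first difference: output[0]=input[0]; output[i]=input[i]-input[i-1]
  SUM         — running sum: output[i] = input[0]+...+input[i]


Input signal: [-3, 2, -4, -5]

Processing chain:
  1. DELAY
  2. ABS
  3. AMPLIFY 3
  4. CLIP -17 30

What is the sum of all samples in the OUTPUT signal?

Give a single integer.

Answer: 27

Derivation:
Input: [-3, 2, -4, -5]
Stage 1 (DELAY): [0, -3, 2, -4] = [0, -3, 2, -4] -> [0, -3, 2, -4]
Stage 2 (ABS): |0|=0, |-3|=3, |2|=2, |-4|=4 -> [0, 3, 2, 4]
Stage 3 (AMPLIFY 3): 0*3=0, 3*3=9, 2*3=6, 4*3=12 -> [0, 9, 6, 12]
Stage 4 (CLIP -17 30): clip(0,-17,30)=0, clip(9,-17,30)=9, clip(6,-17,30)=6, clip(12,-17,30)=12 -> [0, 9, 6, 12]
Output sum: 27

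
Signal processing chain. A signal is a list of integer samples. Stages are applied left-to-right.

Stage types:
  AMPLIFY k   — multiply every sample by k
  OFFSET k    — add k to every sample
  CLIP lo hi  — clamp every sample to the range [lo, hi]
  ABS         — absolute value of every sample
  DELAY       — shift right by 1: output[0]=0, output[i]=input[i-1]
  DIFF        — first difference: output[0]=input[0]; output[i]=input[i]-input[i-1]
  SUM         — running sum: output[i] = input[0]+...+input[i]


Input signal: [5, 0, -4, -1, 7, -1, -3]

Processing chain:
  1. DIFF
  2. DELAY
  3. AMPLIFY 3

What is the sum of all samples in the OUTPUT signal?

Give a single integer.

Answer: -3

Derivation:
Input: [5, 0, -4, -1, 7, -1, -3]
Stage 1 (DIFF): s[0]=5, 0-5=-5, -4-0=-4, -1--4=3, 7--1=8, -1-7=-8, -3--1=-2 -> [5, -5, -4, 3, 8, -8, -2]
Stage 2 (DELAY): [0, 5, -5, -4, 3, 8, -8] = [0, 5, -5, -4, 3, 8, -8] -> [0, 5, -5, -4, 3, 8, -8]
Stage 3 (AMPLIFY 3): 0*3=0, 5*3=15, -5*3=-15, -4*3=-12, 3*3=9, 8*3=24, -8*3=-24 -> [0, 15, -15, -12, 9, 24, -24]
Output sum: -3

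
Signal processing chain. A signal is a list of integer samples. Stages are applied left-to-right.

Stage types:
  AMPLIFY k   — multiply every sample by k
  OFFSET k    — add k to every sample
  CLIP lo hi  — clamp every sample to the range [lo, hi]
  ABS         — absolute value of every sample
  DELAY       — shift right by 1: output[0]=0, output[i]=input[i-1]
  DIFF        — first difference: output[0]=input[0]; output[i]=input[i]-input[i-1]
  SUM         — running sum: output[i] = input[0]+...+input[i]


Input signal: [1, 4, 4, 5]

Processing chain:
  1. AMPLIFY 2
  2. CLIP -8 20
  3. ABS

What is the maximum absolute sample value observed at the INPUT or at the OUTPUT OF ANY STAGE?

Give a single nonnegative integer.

Answer: 10

Derivation:
Input: [1, 4, 4, 5] (max |s|=5)
Stage 1 (AMPLIFY 2): 1*2=2, 4*2=8, 4*2=8, 5*2=10 -> [2, 8, 8, 10] (max |s|=10)
Stage 2 (CLIP -8 20): clip(2,-8,20)=2, clip(8,-8,20)=8, clip(8,-8,20)=8, clip(10,-8,20)=10 -> [2, 8, 8, 10] (max |s|=10)
Stage 3 (ABS): |2|=2, |8|=8, |8|=8, |10|=10 -> [2, 8, 8, 10] (max |s|=10)
Overall max amplitude: 10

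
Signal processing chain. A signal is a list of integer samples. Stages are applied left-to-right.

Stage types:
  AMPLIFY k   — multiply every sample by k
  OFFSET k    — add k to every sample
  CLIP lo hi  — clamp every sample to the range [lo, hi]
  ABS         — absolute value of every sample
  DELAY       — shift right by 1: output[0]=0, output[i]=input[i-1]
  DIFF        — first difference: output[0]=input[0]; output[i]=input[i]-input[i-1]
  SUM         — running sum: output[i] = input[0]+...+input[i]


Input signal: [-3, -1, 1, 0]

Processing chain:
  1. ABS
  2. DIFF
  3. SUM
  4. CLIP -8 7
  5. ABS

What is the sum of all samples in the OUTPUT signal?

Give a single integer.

Answer: 5

Derivation:
Input: [-3, -1, 1, 0]
Stage 1 (ABS): |-3|=3, |-1|=1, |1|=1, |0|=0 -> [3, 1, 1, 0]
Stage 2 (DIFF): s[0]=3, 1-3=-2, 1-1=0, 0-1=-1 -> [3, -2, 0, -1]
Stage 3 (SUM): sum[0..0]=3, sum[0..1]=1, sum[0..2]=1, sum[0..3]=0 -> [3, 1, 1, 0]
Stage 4 (CLIP -8 7): clip(3,-8,7)=3, clip(1,-8,7)=1, clip(1,-8,7)=1, clip(0,-8,7)=0 -> [3, 1, 1, 0]
Stage 5 (ABS): |3|=3, |1|=1, |1|=1, |0|=0 -> [3, 1, 1, 0]
Output sum: 5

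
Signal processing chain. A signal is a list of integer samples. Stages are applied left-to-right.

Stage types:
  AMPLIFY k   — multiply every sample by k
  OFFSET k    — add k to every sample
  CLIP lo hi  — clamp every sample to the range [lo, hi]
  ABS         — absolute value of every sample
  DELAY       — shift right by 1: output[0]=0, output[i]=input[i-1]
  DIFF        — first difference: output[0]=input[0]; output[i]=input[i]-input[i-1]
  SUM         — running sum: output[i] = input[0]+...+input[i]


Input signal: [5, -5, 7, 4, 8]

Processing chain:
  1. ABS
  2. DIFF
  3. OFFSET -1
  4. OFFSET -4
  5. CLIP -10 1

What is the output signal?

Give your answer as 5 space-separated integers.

Answer: 0 -5 -3 -8 -1

Derivation:
Input: [5, -5, 7, 4, 8]
Stage 1 (ABS): |5|=5, |-5|=5, |7|=7, |4|=4, |8|=8 -> [5, 5, 7, 4, 8]
Stage 2 (DIFF): s[0]=5, 5-5=0, 7-5=2, 4-7=-3, 8-4=4 -> [5, 0, 2, -3, 4]
Stage 3 (OFFSET -1): 5+-1=4, 0+-1=-1, 2+-1=1, -3+-1=-4, 4+-1=3 -> [4, -1, 1, -4, 3]
Stage 4 (OFFSET -4): 4+-4=0, -1+-4=-5, 1+-4=-3, -4+-4=-8, 3+-4=-1 -> [0, -5, -3, -8, -1]
Stage 5 (CLIP -10 1): clip(0,-10,1)=0, clip(-5,-10,1)=-5, clip(-3,-10,1)=-3, clip(-8,-10,1)=-8, clip(-1,-10,1)=-1 -> [0, -5, -3, -8, -1]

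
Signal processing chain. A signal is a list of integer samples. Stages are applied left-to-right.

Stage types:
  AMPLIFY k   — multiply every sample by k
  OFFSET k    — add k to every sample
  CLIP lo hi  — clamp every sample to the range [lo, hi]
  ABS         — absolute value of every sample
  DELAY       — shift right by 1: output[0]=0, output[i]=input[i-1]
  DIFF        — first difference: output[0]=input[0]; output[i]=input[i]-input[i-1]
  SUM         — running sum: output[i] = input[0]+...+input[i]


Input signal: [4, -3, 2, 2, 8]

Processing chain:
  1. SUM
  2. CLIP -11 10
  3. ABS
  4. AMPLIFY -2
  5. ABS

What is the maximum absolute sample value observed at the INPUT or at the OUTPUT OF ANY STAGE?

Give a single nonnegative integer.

Answer: 20

Derivation:
Input: [4, -3, 2, 2, 8] (max |s|=8)
Stage 1 (SUM): sum[0..0]=4, sum[0..1]=1, sum[0..2]=3, sum[0..3]=5, sum[0..4]=13 -> [4, 1, 3, 5, 13] (max |s|=13)
Stage 2 (CLIP -11 10): clip(4,-11,10)=4, clip(1,-11,10)=1, clip(3,-11,10)=3, clip(5,-11,10)=5, clip(13,-11,10)=10 -> [4, 1, 3, 5, 10] (max |s|=10)
Stage 3 (ABS): |4|=4, |1|=1, |3|=3, |5|=5, |10|=10 -> [4, 1, 3, 5, 10] (max |s|=10)
Stage 4 (AMPLIFY -2): 4*-2=-8, 1*-2=-2, 3*-2=-6, 5*-2=-10, 10*-2=-20 -> [-8, -2, -6, -10, -20] (max |s|=20)
Stage 5 (ABS): |-8|=8, |-2|=2, |-6|=6, |-10|=10, |-20|=20 -> [8, 2, 6, 10, 20] (max |s|=20)
Overall max amplitude: 20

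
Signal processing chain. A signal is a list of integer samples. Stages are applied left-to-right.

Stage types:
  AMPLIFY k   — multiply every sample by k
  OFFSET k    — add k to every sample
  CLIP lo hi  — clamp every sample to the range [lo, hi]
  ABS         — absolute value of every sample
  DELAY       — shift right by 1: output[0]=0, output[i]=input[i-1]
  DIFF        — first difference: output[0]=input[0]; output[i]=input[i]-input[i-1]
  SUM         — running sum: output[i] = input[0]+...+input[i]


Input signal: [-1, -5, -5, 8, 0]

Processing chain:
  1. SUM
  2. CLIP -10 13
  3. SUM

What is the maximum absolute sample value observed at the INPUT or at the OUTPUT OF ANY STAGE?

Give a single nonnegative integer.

Input: [-1, -5, -5, 8, 0] (max |s|=8)
Stage 1 (SUM): sum[0..0]=-1, sum[0..1]=-6, sum[0..2]=-11, sum[0..3]=-3, sum[0..4]=-3 -> [-1, -6, -11, -3, -3] (max |s|=11)
Stage 2 (CLIP -10 13): clip(-1,-10,13)=-1, clip(-6,-10,13)=-6, clip(-11,-10,13)=-10, clip(-3,-10,13)=-3, clip(-3,-10,13)=-3 -> [-1, -6, -10, -3, -3] (max |s|=10)
Stage 3 (SUM): sum[0..0]=-1, sum[0..1]=-7, sum[0..2]=-17, sum[0..3]=-20, sum[0..4]=-23 -> [-1, -7, -17, -20, -23] (max |s|=23)
Overall max amplitude: 23

Answer: 23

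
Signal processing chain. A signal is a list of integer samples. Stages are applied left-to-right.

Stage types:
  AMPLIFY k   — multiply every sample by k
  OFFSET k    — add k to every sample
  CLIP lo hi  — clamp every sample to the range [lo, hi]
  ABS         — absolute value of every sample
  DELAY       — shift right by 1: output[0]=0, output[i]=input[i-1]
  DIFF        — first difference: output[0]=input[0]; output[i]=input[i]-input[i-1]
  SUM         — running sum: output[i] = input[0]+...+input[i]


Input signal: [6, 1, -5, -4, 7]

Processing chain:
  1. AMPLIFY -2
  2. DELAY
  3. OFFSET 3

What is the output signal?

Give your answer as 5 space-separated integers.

Answer: 3 -9 1 13 11

Derivation:
Input: [6, 1, -5, -4, 7]
Stage 1 (AMPLIFY -2): 6*-2=-12, 1*-2=-2, -5*-2=10, -4*-2=8, 7*-2=-14 -> [-12, -2, 10, 8, -14]
Stage 2 (DELAY): [0, -12, -2, 10, 8] = [0, -12, -2, 10, 8] -> [0, -12, -2, 10, 8]
Stage 3 (OFFSET 3): 0+3=3, -12+3=-9, -2+3=1, 10+3=13, 8+3=11 -> [3, -9, 1, 13, 11]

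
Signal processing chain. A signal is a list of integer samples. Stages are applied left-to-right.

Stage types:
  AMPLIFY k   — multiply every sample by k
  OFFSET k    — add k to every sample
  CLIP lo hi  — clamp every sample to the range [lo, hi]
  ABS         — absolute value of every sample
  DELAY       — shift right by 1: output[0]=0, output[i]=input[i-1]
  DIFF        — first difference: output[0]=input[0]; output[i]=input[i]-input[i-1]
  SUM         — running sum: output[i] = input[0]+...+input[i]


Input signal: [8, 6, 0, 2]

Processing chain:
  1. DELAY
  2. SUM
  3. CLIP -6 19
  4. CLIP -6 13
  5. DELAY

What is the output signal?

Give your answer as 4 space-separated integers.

Input: [8, 6, 0, 2]
Stage 1 (DELAY): [0, 8, 6, 0] = [0, 8, 6, 0] -> [0, 8, 6, 0]
Stage 2 (SUM): sum[0..0]=0, sum[0..1]=8, sum[0..2]=14, sum[0..3]=14 -> [0, 8, 14, 14]
Stage 3 (CLIP -6 19): clip(0,-6,19)=0, clip(8,-6,19)=8, clip(14,-6,19)=14, clip(14,-6,19)=14 -> [0, 8, 14, 14]
Stage 4 (CLIP -6 13): clip(0,-6,13)=0, clip(8,-6,13)=8, clip(14,-6,13)=13, clip(14,-6,13)=13 -> [0, 8, 13, 13]
Stage 5 (DELAY): [0, 0, 8, 13] = [0, 0, 8, 13] -> [0, 0, 8, 13]

Answer: 0 0 8 13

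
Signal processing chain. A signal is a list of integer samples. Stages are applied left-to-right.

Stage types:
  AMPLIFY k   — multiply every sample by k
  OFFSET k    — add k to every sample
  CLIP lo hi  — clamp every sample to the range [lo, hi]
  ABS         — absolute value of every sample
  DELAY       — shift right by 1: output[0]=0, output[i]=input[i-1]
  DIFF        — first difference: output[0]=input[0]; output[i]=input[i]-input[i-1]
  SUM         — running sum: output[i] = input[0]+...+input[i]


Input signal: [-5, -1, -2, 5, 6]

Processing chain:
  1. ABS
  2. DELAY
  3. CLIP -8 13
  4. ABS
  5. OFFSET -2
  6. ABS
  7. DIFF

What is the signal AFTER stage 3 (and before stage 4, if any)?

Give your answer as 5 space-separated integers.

Input: [-5, -1, -2, 5, 6]
Stage 1 (ABS): |-5|=5, |-1|=1, |-2|=2, |5|=5, |6|=6 -> [5, 1, 2, 5, 6]
Stage 2 (DELAY): [0, 5, 1, 2, 5] = [0, 5, 1, 2, 5] -> [0, 5, 1, 2, 5]
Stage 3 (CLIP -8 13): clip(0,-8,13)=0, clip(5,-8,13)=5, clip(1,-8,13)=1, clip(2,-8,13)=2, clip(5,-8,13)=5 -> [0, 5, 1, 2, 5]

Answer: 0 5 1 2 5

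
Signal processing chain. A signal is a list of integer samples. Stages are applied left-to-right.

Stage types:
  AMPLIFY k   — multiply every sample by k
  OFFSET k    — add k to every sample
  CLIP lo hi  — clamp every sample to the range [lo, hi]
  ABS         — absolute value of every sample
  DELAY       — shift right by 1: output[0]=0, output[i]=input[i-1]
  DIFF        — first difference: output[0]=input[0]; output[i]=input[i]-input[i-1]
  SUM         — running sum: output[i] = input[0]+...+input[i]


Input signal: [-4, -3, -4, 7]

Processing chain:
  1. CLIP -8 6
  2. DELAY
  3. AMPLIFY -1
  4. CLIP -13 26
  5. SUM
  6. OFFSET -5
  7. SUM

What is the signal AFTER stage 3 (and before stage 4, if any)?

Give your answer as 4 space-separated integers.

Answer: 0 4 3 4

Derivation:
Input: [-4, -3, -4, 7]
Stage 1 (CLIP -8 6): clip(-4,-8,6)=-4, clip(-3,-8,6)=-3, clip(-4,-8,6)=-4, clip(7,-8,6)=6 -> [-4, -3, -4, 6]
Stage 2 (DELAY): [0, -4, -3, -4] = [0, -4, -3, -4] -> [0, -4, -3, -4]
Stage 3 (AMPLIFY -1): 0*-1=0, -4*-1=4, -3*-1=3, -4*-1=4 -> [0, 4, 3, 4]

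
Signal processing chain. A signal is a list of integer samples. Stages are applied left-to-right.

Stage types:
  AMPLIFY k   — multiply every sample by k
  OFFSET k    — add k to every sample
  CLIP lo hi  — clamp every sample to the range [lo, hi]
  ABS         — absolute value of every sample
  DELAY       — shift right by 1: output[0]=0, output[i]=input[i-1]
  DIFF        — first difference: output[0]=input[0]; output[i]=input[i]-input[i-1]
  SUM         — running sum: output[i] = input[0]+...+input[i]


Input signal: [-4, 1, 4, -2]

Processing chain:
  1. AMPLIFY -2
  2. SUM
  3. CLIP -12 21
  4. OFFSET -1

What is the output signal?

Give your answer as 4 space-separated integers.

Input: [-4, 1, 4, -2]
Stage 1 (AMPLIFY -2): -4*-2=8, 1*-2=-2, 4*-2=-8, -2*-2=4 -> [8, -2, -8, 4]
Stage 2 (SUM): sum[0..0]=8, sum[0..1]=6, sum[0..2]=-2, sum[0..3]=2 -> [8, 6, -2, 2]
Stage 3 (CLIP -12 21): clip(8,-12,21)=8, clip(6,-12,21)=6, clip(-2,-12,21)=-2, clip(2,-12,21)=2 -> [8, 6, -2, 2]
Stage 4 (OFFSET -1): 8+-1=7, 6+-1=5, -2+-1=-3, 2+-1=1 -> [7, 5, -3, 1]

Answer: 7 5 -3 1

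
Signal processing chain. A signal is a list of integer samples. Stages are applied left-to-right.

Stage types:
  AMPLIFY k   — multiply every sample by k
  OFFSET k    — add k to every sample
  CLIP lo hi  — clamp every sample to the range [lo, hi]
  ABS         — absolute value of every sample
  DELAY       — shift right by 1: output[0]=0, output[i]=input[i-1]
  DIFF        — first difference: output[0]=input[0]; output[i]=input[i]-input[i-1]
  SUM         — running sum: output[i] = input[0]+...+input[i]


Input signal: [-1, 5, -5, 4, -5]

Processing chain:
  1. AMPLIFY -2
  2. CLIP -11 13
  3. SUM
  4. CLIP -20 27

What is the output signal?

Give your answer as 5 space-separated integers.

Answer: 2 -8 2 -6 4

Derivation:
Input: [-1, 5, -5, 4, -5]
Stage 1 (AMPLIFY -2): -1*-2=2, 5*-2=-10, -5*-2=10, 4*-2=-8, -5*-2=10 -> [2, -10, 10, -8, 10]
Stage 2 (CLIP -11 13): clip(2,-11,13)=2, clip(-10,-11,13)=-10, clip(10,-11,13)=10, clip(-8,-11,13)=-8, clip(10,-11,13)=10 -> [2, -10, 10, -8, 10]
Stage 3 (SUM): sum[0..0]=2, sum[0..1]=-8, sum[0..2]=2, sum[0..3]=-6, sum[0..4]=4 -> [2, -8, 2, -6, 4]
Stage 4 (CLIP -20 27): clip(2,-20,27)=2, clip(-8,-20,27)=-8, clip(2,-20,27)=2, clip(-6,-20,27)=-6, clip(4,-20,27)=4 -> [2, -8, 2, -6, 4]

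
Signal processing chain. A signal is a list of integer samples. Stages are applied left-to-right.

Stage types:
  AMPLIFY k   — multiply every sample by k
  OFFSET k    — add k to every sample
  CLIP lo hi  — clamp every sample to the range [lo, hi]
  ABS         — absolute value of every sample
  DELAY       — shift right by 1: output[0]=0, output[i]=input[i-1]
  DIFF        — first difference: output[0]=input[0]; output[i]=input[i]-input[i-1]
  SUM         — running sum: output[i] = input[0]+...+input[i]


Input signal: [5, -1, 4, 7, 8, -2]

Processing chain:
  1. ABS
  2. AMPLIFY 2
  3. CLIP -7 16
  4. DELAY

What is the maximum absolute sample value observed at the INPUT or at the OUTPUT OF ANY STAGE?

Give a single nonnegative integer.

Input: [5, -1, 4, 7, 8, -2] (max |s|=8)
Stage 1 (ABS): |5|=5, |-1|=1, |4|=4, |7|=7, |8|=8, |-2|=2 -> [5, 1, 4, 7, 8, 2] (max |s|=8)
Stage 2 (AMPLIFY 2): 5*2=10, 1*2=2, 4*2=8, 7*2=14, 8*2=16, 2*2=4 -> [10, 2, 8, 14, 16, 4] (max |s|=16)
Stage 3 (CLIP -7 16): clip(10,-7,16)=10, clip(2,-7,16)=2, clip(8,-7,16)=8, clip(14,-7,16)=14, clip(16,-7,16)=16, clip(4,-7,16)=4 -> [10, 2, 8, 14, 16, 4] (max |s|=16)
Stage 4 (DELAY): [0, 10, 2, 8, 14, 16] = [0, 10, 2, 8, 14, 16] -> [0, 10, 2, 8, 14, 16] (max |s|=16)
Overall max amplitude: 16

Answer: 16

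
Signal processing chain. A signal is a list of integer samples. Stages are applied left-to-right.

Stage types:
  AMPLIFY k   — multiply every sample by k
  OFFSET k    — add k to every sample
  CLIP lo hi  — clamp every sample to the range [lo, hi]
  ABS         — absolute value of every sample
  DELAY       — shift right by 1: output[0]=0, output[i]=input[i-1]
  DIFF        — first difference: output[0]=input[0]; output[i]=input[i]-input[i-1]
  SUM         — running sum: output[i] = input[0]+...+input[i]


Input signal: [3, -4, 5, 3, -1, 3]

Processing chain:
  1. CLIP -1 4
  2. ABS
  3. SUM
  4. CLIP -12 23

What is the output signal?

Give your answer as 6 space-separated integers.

Input: [3, -4, 5, 3, -1, 3]
Stage 1 (CLIP -1 4): clip(3,-1,4)=3, clip(-4,-1,4)=-1, clip(5,-1,4)=4, clip(3,-1,4)=3, clip(-1,-1,4)=-1, clip(3,-1,4)=3 -> [3, -1, 4, 3, -1, 3]
Stage 2 (ABS): |3|=3, |-1|=1, |4|=4, |3|=3, |-1|=1, |3|=3 -> [3, 1, 4, 3, 1, 3]
Stage 3 (SUM): sum[0..0]=3, sum[0..1]=4, sum[0..2]=8, sum[0..3]=11, sum[0..4]=12, sum[0..5]=15 -> [3, 4, 8, 11, 12, 15]
Stage 4 (CLIP -12 23): clip(3,-12,23)=3, clip(4,-12,23)=4, clip(8,-12,23)=8, clip(11,-12,23)=11, clip(12,-12,23)=12, clip(15,-12,23)=15 -> [3, 4, 8, 11, 12, 15]

Answer: 3 4 8 11 12 15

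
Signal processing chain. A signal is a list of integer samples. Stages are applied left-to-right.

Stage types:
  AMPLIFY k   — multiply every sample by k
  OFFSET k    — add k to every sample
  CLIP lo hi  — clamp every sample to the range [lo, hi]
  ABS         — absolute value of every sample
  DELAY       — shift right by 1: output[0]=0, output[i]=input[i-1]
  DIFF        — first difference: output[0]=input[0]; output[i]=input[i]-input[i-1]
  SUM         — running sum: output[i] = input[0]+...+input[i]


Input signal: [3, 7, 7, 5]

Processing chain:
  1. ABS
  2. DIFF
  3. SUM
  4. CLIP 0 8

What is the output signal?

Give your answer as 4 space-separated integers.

Answer: 3 7 7 5

Derivation:
Input: [3, 7, 7, 5]
Stage 1 (ABS): |3|=3, |7|=7, |7|=7, |5|=5 -> [3, 7, 7, 5]
Stage 2 (DIFF): s[0]=3, 7-3=4, 7-7=0, 5-7=-2 -> [3, 4, 0, -2]
Stage 3 (SUM): sum[0..0]=3, sum[0..1]=7, sum[0..2]=7, sum[0..3]=5 -> [3, 7, 7, 5]
Stage 4 (CLIP 0 8): clip(3,0,8)=3, clip(7,0,8)=7, clip(7,0,8)=7, clip(5,0,8)=5 -> [3, 7, 7, 5]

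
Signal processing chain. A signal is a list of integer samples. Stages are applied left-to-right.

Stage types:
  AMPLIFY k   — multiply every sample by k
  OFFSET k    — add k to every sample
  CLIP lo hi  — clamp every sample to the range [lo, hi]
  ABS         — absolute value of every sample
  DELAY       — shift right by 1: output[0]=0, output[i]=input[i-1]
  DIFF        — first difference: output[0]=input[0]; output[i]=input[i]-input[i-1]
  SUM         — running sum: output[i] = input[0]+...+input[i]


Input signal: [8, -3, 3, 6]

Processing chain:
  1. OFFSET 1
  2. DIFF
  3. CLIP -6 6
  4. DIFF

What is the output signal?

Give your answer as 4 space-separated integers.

Input: [8, -3, 3, 6]
Stage 1 (OFFSET 1): 8+1=9, -3+1=-2, 3+1=4, 6+1=7 -> [9, -2, 4, 7]
Stage 2 (DIFF): s[0]=9, -2-9=-11, 4--2=6, 7-4=3 -> [9, -11, 6, 3]
Stage 3 (CLIP -6 6): clip(9,-6,6)=6, clip(-11,-6,6)=-6, clip(6,-6,6)=6, clip(3,-6,6)=3 -> [6, -6, 6, 3]
Stage 4 (DIFF): s[0]=6, -6-6=-12, 6--6=12, 3-6=-3 -> [6, -12, 12, -3]

Answer: 6 -12 12 -3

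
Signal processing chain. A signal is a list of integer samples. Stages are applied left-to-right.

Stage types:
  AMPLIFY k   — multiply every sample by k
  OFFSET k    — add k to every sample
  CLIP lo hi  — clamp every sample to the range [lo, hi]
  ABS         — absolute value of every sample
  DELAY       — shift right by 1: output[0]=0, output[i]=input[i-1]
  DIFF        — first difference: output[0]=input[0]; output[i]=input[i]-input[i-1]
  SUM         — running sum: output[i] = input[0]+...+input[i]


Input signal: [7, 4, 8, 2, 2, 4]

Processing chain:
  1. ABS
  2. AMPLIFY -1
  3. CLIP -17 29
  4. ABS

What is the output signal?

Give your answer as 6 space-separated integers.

Input: [7, 4, 8, 2, 2, 4]
Stage 1 (ABS): |7|=7, |4|=4, |8|=8, |2|=2, |2|=2, |4|=4 -> [7, 4, 8, 2, 2, 4]
Stage 2 (AMPLIFY -1): 7*-1=-7, 4*-1=-4, 8*-1=-8, 2*-1=-2, 2*-1=-2, 4*-1=-4 -> [-7, -4, -8, -2, -2, -4]
Stage 3 (CLIP -17 29): clip(-7,-17,29)=-7, clip(-4,-17,29)=-4, clip(-8,-17,29)=-8, clip(-2,-17,29)=-2, clip(-2,-17,29)=-2, clip(-4,-17,29)=-4 -> [-7, -4, -8, -2, -2, -4]
Stage 4 (ABS): |-7|=7, |-4|=4, |-8|=8, |-2|=2, |-2|=2, |-4|=4 -> [7, 4, 8, 2, 2, 4]

Answer: 7 4 8 2 2 4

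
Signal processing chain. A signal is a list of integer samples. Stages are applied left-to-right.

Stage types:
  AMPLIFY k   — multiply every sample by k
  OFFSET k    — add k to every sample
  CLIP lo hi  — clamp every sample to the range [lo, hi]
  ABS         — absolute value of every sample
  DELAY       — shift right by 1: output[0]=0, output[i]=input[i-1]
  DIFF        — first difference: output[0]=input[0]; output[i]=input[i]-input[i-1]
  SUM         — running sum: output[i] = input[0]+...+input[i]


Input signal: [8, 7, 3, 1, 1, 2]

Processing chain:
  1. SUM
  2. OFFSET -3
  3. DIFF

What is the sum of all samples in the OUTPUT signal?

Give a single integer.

Input: [8, 7, 3, 1, 1, 2]
Stage 1 (SUM): sum[0..0]=8, sum[0..1]=15, sum[0..2]=18, sum[0..3]=19, sum[0..4]=20, sum[0..5]=22 -> [8, 15, 18, 19, 20, 22]
Stage 2 (OFFSET -3): 8+-3=5, 15+-3=12, 18+-3=15, 19+-3=16, 20+-3=17, 22+-3=19 -> [5, 12, 15, 16, 17, 19]
Stage 3 (DIFF): s[0]=5, 12-5=7, 15-12=3, 16-15=1, 17-16=1, 19-17=2 -> [5, 7, 3, 1, 1, 2]
Output sum: 19

Answer: 19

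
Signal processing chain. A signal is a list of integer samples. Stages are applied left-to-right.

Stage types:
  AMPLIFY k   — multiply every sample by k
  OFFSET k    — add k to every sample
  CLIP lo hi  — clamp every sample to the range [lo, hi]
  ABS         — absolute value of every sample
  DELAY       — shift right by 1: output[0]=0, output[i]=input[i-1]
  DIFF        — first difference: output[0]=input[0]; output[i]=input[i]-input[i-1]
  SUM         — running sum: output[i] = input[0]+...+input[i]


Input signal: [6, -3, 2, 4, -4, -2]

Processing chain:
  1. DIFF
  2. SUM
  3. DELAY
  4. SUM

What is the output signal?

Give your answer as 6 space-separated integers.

Answer: 0 6 3 5 9 5

Derivation:
Input: [6, -3, 2, 4, -4, -2]
Stage 1 (DIFF): s[0]=6, -3-6=-9, 2--3=5, 4-2=2, -4-4=-8, -2--4=2 -> [6, -9, 5, 2, -8, 2]
Stage 2 (SUM): sum[0..0]=6, sum[0..1]=-3, sum[0..2]=2, sum[0..3]=4, sum[0..4]=-4, sum[0..5]=-2 -> [6, -3, 2, 4, -4, -2]
Stage 3 (DELAY): [0, 6, -3, 2, 4, -4] = [0, 6, -3, 2, 4, -4] -> [0, 6, -3, 2, 4, -4]
Stage 4 (SUM): sum[0..0]=0, sum[0..1]=6, sum[0..2]=3, sum[0..3]=5, sum[0..4]=9, sum[0..5]=5 -> [0, 6, 3, 5, 9, 5]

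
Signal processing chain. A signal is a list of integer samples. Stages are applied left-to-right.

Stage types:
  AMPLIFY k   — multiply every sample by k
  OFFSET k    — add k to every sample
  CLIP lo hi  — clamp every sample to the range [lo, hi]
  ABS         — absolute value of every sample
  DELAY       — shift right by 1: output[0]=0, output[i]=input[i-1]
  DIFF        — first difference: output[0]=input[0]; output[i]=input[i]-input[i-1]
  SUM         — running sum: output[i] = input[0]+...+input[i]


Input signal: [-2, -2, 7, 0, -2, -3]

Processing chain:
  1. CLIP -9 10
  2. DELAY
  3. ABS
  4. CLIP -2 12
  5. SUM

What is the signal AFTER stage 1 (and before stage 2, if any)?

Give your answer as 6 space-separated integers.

Input: [-2, -2, 7, 0, -2, -3]
Stage 1 (CLIP -9 10): clip(-2,-9,10)=-2, clip(-2,-9,10)=-2, clip(7,-9,10)=7, clip(0,-9,10)=0, clip(-2,-9,10)=-2, clip(-3,-9,10)=-3 -> [-2, -2, 7, 0, -2, -3]

Answer: -2 -2 7 0 -2 -3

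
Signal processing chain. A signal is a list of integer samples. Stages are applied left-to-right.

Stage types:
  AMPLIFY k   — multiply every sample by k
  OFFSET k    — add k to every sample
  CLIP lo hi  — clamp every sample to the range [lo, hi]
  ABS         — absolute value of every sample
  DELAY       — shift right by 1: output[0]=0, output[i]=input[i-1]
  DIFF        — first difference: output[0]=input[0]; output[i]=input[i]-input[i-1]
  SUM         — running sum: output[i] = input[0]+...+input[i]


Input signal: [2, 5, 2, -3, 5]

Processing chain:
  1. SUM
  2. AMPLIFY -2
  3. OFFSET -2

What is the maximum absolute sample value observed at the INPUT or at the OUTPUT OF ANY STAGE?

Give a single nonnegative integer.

Answer: 24

Derivation:
Input: [2, 5, 2, -3, 5] (max |s|=5)
Stage 1 (SUM): sum[0..0]=2, sum[0..1]=7, sum[0..2]=9, sum[0..3]=6, sum[0..4]=11 -> [2, 7, 9, 6, 11] (max |s|=11)
Stage 2 (AMPLIFY -2): 2*-2=-4, 7*-2=-14, 9*-2=-18, 6*-2=-12, 11*-2=-22 -> [-4, -14, -18, -12, -22] (max |s|=22)
Stage 3 (OFFSET -2): -4+-2=-6, -14+-2=-16, -18+-2=-20, -12+-2=-14, -22+-2=-24 -> [-6, -16, -20, -14, -24] (max |s|=24)
Overall max amplitude: 24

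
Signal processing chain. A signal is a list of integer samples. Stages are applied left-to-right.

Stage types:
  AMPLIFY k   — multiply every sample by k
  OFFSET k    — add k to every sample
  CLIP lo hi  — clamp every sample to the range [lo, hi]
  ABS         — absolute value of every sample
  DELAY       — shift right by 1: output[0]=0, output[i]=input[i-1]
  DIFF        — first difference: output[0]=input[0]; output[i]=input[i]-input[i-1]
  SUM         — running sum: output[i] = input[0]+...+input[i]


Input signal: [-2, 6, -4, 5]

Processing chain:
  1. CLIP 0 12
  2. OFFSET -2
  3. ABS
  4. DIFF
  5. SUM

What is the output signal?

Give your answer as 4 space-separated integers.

Input: [-2, 6, -4, 5]
Stage 1 (CLIP 0 12): clip(-2,0,12)=0, clip(6,0,12)=6, clip(-4,0,12)=0, clip(5,0,12)=5 -> [0, 6, 0, 5]
Stage 2 (OFFSET -2): 0+-2=-2, 6+-2=4, 0+-2=-2, 5+-2=3 -> [-2, 4, -2, 3]
Stage 3 (ABS): |-2|=2, |4|=4, |-2|=2, |3|=3 -> [2, 4, 2, 3]
Stage 4 (DIFF): s[0]=2, 4-2=2, 2-4=-2, 3-2=1 -> [2, 2, -2, 1]
Stage 5 (SUM): sum[0..0]=2, sum[0..1]=4, sum[0..2]=2, sum[0..3]=3 -> [2, 4, 2, 3]

Answer: 2 4 2 3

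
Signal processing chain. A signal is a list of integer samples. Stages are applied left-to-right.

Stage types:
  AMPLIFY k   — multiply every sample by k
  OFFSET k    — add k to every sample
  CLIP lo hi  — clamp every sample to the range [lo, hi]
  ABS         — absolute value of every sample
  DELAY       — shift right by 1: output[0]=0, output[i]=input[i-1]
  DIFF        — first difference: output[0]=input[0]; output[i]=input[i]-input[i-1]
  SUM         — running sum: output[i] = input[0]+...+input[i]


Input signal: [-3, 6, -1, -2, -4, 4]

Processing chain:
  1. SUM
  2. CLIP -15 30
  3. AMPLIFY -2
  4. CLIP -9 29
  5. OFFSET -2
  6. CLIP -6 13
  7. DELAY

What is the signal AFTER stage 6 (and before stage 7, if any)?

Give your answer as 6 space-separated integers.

Input: [-3, 6, -1, -2, -4, 4]
Stage 1 (SUM): sum[0..0]=-3, sum[0..1]=3, sum[0..2]=2, sum[0..3]=0, sum[0..4]=-4, sum[0..5]=0 -> [-3, 3, 2, 0, -4, 0]
Stage 2 (CLIP -15 30): clip(-3,-15,30)=-3, clip(3,-15,30)=3, clip(2,-15,30)=2, clip(0,-15,30)=0, clip(-4,-15,30)=-4, clip(0,-15,30)=0 -> [-3, 3, 2, 0, -4, 0]
Stage 3 (AMPLIFY -2): -3*-2=6, 3*-2=-6, 2*-2=-4, 0*-2=0, -4*-2=8, 0*-2=0 -> [6, -6, -4, 0, 8, 0]
Stage 4 (CLIP -9 29): clip(6,-9,29)=6, clip(-6,-9,29)=-6, clip(-4,-9,29)=-4, clip(0,-9,29)=0, clip(8,-9,29)=8, clip(0,-9,29)=0 -> [6, -6, -4, 0, 8, 0]
Stage 5 (OFFSET -2): 6+-2=4, -6+-2=-8, -4+-2=-6, 0+-2=-2, 8+-2=6, 0+-2=-2 -> [4, -8, -6, -2, 6, -2]
Stage 6 (CLIP -6 13): clip(4,-6,13)=4, clip(-8,-6,13)=-6, clip(-6,-6,13)=-6, clip(-2,-6,13)=-2, clip(6,-6,13)=6, clip(-2,-6,13)=-2 -> [4, -6, -6, -2, 6, -2]

Answer: 4 -6 -6 -2 6 -2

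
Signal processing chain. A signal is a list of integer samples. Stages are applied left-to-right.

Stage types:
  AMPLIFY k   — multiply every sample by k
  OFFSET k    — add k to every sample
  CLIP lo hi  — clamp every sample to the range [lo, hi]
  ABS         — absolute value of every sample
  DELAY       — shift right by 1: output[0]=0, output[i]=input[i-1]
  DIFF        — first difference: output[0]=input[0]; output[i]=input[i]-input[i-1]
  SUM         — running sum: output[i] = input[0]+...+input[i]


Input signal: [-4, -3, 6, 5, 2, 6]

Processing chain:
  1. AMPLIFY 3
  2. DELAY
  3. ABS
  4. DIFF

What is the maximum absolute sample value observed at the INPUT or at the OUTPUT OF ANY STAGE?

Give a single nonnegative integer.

Input: [-4, -3, 6, 5, 2, 6] (max |s|=6)
Stage 1 (AMPLIFY 3): -4*3=-12, -3*3=-9, 6*3=18, 5*3=15, 2*3=6, 6*3=18 -> [-12, -9, 18, 15, 6, 18] (max |s|=18)
Stage 2 (DELAY): [0, -12, -9, 18, 15, 6] = [0, -12, -9, 18, 15, 6] -> [0, -12, -9, 18, 15, 6] (max |s|=18)
Stage 3 (ABS): |0|=0, |-12|=12, |-9|=9, |18|=18, |15|=15, |6|=6 -> [0, 12, 9, 18, 15, 6] (max |s|=18)
Stage 4 (DIFF): s[0]=0, 12-0=12, 9-12=-3, 18-9=9, 15-18=-3, 6-15=-9 -> [0, 12, -3, 9, -3, -9] (max |s|=12)
Overall max amplitude: 18

Answer: 18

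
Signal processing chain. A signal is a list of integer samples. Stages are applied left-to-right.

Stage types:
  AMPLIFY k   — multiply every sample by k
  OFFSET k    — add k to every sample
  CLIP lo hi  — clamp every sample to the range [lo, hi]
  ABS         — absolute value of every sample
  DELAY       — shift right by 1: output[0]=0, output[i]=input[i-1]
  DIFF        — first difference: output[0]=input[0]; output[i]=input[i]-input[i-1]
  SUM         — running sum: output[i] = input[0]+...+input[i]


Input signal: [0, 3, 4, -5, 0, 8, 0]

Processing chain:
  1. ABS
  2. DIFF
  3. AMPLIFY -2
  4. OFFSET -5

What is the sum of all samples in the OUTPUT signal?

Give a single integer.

Answer: -35

Derivation:
Input: [0, 3, 4, -5, 0, 8, 0]
Stage 1 (ABS): |0|=0, |3|=3, |4|=4, |-5|=5, |0|=0, |8|=8, |0|=0 -> [0, 3, 4, 5, 0, 8, 0]
Stage 2 (DIFF): s[0]=0, 3-0=3, 4-3=1, 5-4=1, 0-5=-5, 8-0=8, 0-8=-8 -> [0, 3, 1, 1, -5, 8, -8]
Stage 3 (AMPLIFY -2): 0*-2=0, 3*-2=-6, 1*-2=-2, 1*-2=-2, -5*-2=10, 8*-2=-16, -8*-2=16 -> [0, -6, -2, -2, 10, -16, 16]
Stage 4 (OFFSET -5): 0+-5=-5, -6+-5=-11, -2+-5=-7, -2+-5=-7, 10+-5=5, -16+-5=-21, 16+-5=11 -> [-5, -11, -7, -7, 5, -21, 11]
Output sum: -35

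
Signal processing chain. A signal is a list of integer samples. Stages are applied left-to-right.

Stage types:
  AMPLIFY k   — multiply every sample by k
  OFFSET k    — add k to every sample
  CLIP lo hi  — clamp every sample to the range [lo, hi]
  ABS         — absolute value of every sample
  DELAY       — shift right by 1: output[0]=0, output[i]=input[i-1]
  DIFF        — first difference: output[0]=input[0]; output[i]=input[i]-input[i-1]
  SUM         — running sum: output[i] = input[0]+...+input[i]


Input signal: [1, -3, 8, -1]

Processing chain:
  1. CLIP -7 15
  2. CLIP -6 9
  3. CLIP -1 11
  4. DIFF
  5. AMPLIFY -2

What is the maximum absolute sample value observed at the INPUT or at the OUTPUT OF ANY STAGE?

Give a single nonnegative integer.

Input: [1, -3, 8, -1] (max |s|=8)
Stage 1 (CLIP -7 15): clip(1,-7,15)=1, clip(-3,-7,15)=-3, clip(8,-7,15)=8, clip(-1,-7,15)=-1 -> [1, -3, 8, -1] (max |s|=8)
Stage 2 (CLIP -6 9): clip(1,-6,9)=1, clip(-3,-6,9)=-3, clip(8,-6,9)=8, clip(-1,-6,9)=-1 -> [1, -3, 8, -1] (max |s|=8)
Stage 3 (CLIP -1 11): clip(1,-1,11)=1, clip(-3,-1,11)=-1, clip(8,-1,11)=8, clip(-1,-1,11)=-1 -> [1, -1, 8, -1] (max |s|=8)
Stage 4 (DIFF): s[0]=1, -1-1=-2, 8--1=9, -1-8=-9 -> [1, -2, 9, -9] (max |s|=9)
Stage 5 (AMPLIFY -2): 1*-2=-2, -2*-2=4, 9*-2=-18, -9*-2=18 -> [-2, 4, -18, 18] (max |s|=18)
Overall max amplitude: 18

Answer: 18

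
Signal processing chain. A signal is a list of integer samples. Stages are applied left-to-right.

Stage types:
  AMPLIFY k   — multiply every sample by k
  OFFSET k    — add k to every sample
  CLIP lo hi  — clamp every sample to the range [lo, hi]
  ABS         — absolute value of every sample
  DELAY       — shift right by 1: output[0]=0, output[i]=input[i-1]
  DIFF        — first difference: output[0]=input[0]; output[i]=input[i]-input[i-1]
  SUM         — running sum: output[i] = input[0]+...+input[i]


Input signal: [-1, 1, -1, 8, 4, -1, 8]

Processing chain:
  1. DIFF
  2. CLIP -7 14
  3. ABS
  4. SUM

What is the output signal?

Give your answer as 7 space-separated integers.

Input: [-1, 1, -1, 8, 4, -1, 8]
Stage 1 (DIFF): s[0]=-1, 1--1=2, -1-1=-2, 8--1=9, 4-8=-4, -1-4=-5, 8--1=9 -> [-1, 2, -2, 9, -4, -5, 9]
Stage 2 (CLIP -7 14): clip(-1,-7,14)=-1, clip(2,-7,14)=2, clip(-2,-7,14)=-2, clip(9,-7,14)=9, clip(-4,-7,14)=-4, clip(-5,-7,14)=-5, clip(9,-7,14)=9 -> [-1, 2, -2, 9, -4, -5, 9]
Stage 3 (ABS): |-1|=1, |2|=2, |-2|=2, |9|=9, |-4|=4, |-5|=5, |9|=9 -> [1, 2, 2, 9, 4, 5, 9]
Stage 4 (SUM): sum[0..0]=1, sum[0..1]=3, sum[0..2]=5, sum[0..3]=14, sum[0..4]=18, sum[0..5]=23, sum[0..6]=32 -> [1, 3, 5, 14, 18, 23, 32]

Answer: 1 3 5 14 18 23 32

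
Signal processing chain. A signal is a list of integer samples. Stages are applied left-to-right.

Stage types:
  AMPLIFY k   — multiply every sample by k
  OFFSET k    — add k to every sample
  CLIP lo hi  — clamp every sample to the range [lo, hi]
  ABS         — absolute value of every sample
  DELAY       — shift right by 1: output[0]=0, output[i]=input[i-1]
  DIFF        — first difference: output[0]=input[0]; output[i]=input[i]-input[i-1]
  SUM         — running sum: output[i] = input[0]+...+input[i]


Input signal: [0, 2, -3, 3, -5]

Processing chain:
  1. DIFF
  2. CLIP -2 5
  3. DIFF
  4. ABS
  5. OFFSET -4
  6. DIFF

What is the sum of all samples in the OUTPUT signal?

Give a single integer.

Answer: 3

Derivation:
Input: [0, 2, -3, 3, -5]
Stage 1 (DIFF): s[0]=0, 2-0=2, -3-2=-5, 3--3=6, -5-3=-8 -> [0, 2, -5, 6, -8]
Stage 2 (CLIP -2 5): clip(0,-2,5)=0, clip(2,-2,5)=2, clip(-5,-2,5)=-2, clip(6,-2,5)=5, clip(-8,-2,5)=-2 -> [0, 2, -2, 5, -2]
Stage 3 (DIFF): s[0]=0, 2-0=2, -2-2=-4, 5--2=7, -2-5=-7 -> [0, 2, -4, 7, -7]
Stage 4 (ABS): |0|=0, |2|=2, |-4|=4, |7|=7, |-7|=7 -> [0, 2, 4, 7, 7]
Stage 5 (OFFSET -4): 0+-4=-4, 2+-4=-2, 4+-4=0, 7+-4=3, 7+-4=3 -> [-4, -2, 0, 3, 3]
Stage 6 (DIFF): s[0]=-4, -2--4=2, 0--2=2, 3-0=3, 3-3=0 -> [-4, 2, 2, 3, 0]
Output sum: 3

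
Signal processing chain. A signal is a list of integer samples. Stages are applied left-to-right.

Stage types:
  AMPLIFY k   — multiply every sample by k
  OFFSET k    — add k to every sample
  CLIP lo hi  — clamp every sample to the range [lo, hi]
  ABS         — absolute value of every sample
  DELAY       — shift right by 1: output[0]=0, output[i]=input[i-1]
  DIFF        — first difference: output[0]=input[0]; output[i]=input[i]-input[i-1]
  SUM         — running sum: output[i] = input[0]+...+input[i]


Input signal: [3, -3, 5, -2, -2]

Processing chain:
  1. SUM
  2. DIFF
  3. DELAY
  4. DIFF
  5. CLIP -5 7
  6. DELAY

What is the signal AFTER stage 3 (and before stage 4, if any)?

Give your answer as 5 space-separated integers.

Input: [3, -3, 5, -2, -2]
Stage 1 (SUM): sum[0..0]=3, sum[0..1]=0, sum[0..2]=5, sum[0..3]=3, sum[0..4]=1 -> [3, 0, 5, 3, 1]
Stage 2 (DIFF): s[0]=3, 0-3=-3, 5-0=5, 3-5=-2, 1-3=-2 -> [3, -3, 5, -2, -2]
Stage 3 (DELAY): [0, 3, -3, 5, -2] = [0, 3, -3, 5, -2] -> [0, 3, -3, 5, -2]

Answer: 0 3 -3 5 -2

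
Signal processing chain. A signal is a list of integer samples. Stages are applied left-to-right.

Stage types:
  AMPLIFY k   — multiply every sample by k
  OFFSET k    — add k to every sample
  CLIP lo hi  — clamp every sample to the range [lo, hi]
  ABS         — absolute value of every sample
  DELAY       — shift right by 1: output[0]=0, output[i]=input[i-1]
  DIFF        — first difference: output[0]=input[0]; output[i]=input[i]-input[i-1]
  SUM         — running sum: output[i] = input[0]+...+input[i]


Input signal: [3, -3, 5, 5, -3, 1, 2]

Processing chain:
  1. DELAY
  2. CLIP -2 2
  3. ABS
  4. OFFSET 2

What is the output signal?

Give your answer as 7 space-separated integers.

Answer: 2 4 4 4 4 4 3

Derivation:
Input: [3, -3, 5, 5, -3, 1, 2]
Stage 1 (DELAY): [0, 3, -3, 5, 5, -3, 1] = [0, 3, -3, 5, 5, -3, 1] -> [0, 3, -3, 5, 5, -3, 1]
Stage 2 (CLIP -2 2): clip(0,-2,2)=0, clip(3,-2,2)=2, clip(-3,-2,2)=-2, clip(5,-2,2)=2, clip(5,-2,2)=2, clip(-3,-2,2)=-2, clip(1,-2,2)=1 -> [0, 2, -2, 2, 2, -2, 1]
Stage 3 (ABS): |0|=0, |2|=2, |-2|=2, |2|=2, |2|=2, |-2|=2, |1|=1 -> [0, 2, 2, 2, 2, 2, 1]
Stage 4 (OFFSET 2): 0+2=2, 2+2=4, 2+2=4, 2+2=4, 2+2=4, 2+2=4, 1+2=3 -> [2, 4, 4, 4, 4, 4, 3]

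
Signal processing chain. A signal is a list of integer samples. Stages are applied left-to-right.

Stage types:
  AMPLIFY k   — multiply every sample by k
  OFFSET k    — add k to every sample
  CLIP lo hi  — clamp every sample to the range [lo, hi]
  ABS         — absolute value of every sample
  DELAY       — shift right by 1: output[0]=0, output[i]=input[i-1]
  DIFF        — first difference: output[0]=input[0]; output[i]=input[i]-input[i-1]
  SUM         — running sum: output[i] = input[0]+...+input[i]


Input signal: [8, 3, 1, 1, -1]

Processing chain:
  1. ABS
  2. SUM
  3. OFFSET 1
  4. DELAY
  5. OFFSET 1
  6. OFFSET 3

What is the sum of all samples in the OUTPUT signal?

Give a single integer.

Input: [8, 3, 1, 1, -1]
Stage 1 (ABS): |8|=8, |3|=3, |1|=1, |1|=1, |-1|=1 -> [8, 3, 1, 1, 1]
Stage 2 (SUM): sum[0..0]=8, sum[0..1]=11, sum[0..2]=12, sum[0..3]=13, sum[0..4]=14 -> [8, 11, 12, 13, 14]
Stage 3 (OFFSET 1): 8+1=9, 11+1=12, 12+1=13, 13+1=14, 14+1=15 -> [9, 12, 13, 14, 15]
Stage 4 (DELAY): [0, 9, 12, 13, 14] = [0, 9, 12, 13, 14] -> [0, 9, 12, 13, 14]
Stage 5 (OFFSET 1): 0+1=1, 9+1=10, 12+1=13, 13+1=14, 14+1=15 -> [1, 10, 13, 14, 15]
Stage 6 (OFFSET 3): 1+3=4, 10+3=13, 13+3=16, 14+3=17, 15+3=18 -> [4, 13, 16, 17, 18]
Output sum: 68

Answer: 68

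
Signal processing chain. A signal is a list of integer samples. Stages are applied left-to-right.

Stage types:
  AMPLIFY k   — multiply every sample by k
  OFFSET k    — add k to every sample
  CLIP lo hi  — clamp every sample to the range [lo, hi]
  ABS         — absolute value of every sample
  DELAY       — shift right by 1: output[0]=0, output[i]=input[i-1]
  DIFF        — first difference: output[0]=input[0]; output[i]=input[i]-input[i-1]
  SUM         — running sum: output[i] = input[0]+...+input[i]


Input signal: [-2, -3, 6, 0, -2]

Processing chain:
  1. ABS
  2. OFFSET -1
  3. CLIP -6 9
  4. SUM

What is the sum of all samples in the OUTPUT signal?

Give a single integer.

Answer: 27

Derivation:
Input: [-2, -3, 6, 0, -2]
Stage 1 (ABS): |-2|=2, |-3|=3, |6|=6, |0|=0, |-2|=2 -> [2, 3, 6, 0, 2]
Stage 2 (OFFSET -1): 2+-1=1, 3+-1=2, 6+-1=5, 0+-1=-1, 2+-1=1 -> [1, 2, 5, -1, 1]
Stage 3 (CLIP -6 9): clip(1,-6,9)=1, clip(2,-6,9)=2, clip(5,-6,9)=5, clip(-1,-6,9)=-1, clip(1,-6,9)=1 -> [1, 2, 5, -1, 1]
Stage 4 (SUM): sum[0..0]=1, sum[0..1]=3, sum[0..2]=8, sum[0..3]=7, sum[0..4]=8 -> [1, 3, 8, 7, 8]
Output sum: 27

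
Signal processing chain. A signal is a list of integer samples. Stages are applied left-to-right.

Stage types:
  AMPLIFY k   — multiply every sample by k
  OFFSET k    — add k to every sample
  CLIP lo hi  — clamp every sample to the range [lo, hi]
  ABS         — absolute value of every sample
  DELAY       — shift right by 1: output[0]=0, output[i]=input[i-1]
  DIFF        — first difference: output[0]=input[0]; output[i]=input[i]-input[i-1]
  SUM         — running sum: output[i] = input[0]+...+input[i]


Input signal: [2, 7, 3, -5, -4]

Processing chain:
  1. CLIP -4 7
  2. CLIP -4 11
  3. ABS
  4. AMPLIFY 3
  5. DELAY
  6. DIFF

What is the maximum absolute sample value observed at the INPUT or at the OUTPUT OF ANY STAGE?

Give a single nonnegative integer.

Answer: 21

Derivation:
Input: [2, 7, 3, -5, -4] (max |s|=7)
Stage 1 (CLIP -4 7): clip(2,-4,7)=2, clip(7,-4,7)=7, clip(3,-4,7)=3, clip(-5,-4,7)=-4, clip(-4,-4,7)=-4 -> [2, 7, 3, -4, -4] (max |s|=7)
Stage 2 (CLIP -4 11): clip(2,-4,11)=2, clip(7,-4,11)=7, clip(3,-4,11)=3, clip(-4,-4,11)=-4, clip(-4,-4,11)=-4 -> [2, 7, 3, -4, -4] (max |s|=7)
Stage 3 (ABS): |2|=2, |7|=7, |3|=3, |-4|=4, |-4|=4 -> [2, 7, 3, 4, 4] (max |s|=7)
Stage 4 (AMPLIFY 3): 2*3=6, 7*3=21, 3*3=9, 4*3=12, 4*3=12 -> [6, 21, 9, 12, 12] (max |s|=21)
Stage 5 (DELAY): [0, 6, 21, 9, 12] = [0, 6, 21, 9, 12] -> [0, 6, 21, 9, 12] (max |s|=21)
Stage 6 (DIFF): s[0]=0, 6-0=6, 21-6=15, 9-21=-12, 12-9=3 -> [0, 6, 15, -12, 3] (max |s|=15)
Overall max amplitude: 21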